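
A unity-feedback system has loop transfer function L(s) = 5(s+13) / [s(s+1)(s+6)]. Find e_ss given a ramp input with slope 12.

L(s) has one factor of s in the denominator, so the system is type 1.
K_v = lim_{s→0} s·L(s) = 5·13 / (1·6) = 65/6.
e_ss = 12/K_v = 12/(65/6) = 72/65.

72/65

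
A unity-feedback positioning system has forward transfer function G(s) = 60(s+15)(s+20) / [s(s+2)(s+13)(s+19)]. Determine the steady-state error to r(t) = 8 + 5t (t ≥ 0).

247/1800

One free integrator in G(s): this is a type 1 system. Taking each input component in turn:
  • 8: tracked with zero error.
  • 5t: e_ss = 5/K_v with K_v=9000/247 → 247/1800.
Total e_ss = 247/1800.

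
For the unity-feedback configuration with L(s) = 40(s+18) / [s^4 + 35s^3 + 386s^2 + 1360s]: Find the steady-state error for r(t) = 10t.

170/9

Factoring s from the denominator leaves a polynomial with constant term 1360, so the system is type 1.
K_v = lim_{s→0} s·L(s) = 40·18 / 1360 = 9/17.
e_ss = 10/K_v = 10/(9/17) = 170/9.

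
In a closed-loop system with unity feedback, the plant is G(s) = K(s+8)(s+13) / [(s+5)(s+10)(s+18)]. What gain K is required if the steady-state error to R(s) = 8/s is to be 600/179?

12

No free integrators in G(s): this is a type 0 system.
K_p = lim_{s→0} G(s) = K·8·13 / (5·10·18) = (26/225)·K.
e_ss = 8/(1 + K_p) = 600/179 ⇒ 1 + (26/225)·K = 179/75 ⇒ K = 12.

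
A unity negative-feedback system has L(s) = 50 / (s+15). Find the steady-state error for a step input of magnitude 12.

36/13

System type = 0 (no poles at s=0).
K_p = lim_{s→0} L(s) = 50 / (15) = 10/3.
e_ss = 12/(1 + K_p) = 12/(13/3) = 36/13.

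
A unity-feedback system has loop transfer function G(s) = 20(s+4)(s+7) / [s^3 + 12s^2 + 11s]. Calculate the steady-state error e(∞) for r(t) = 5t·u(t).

Lowest-order denominator term is 11s, so the open loop has 1 pole at the origin → type 1 system.
K_v = lim_{s→0} s·G(s) = 20·4·7 / 11 = 560/11.
e_ss = 5/K_v = 5/(560/11) = 11/112.

11/112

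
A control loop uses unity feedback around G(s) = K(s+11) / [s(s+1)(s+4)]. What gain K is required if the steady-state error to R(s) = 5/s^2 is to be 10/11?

2

The open loop has one pole at the origin → type 1 system.
K_v = lim_{s→0} s·G(s) = K·11 / (1·4) = 2.75·K.
e_ss = 5/K_v = 10/11 ⇒ K_v = 5.5 ⇒ K = 5.5/2.75 = 2.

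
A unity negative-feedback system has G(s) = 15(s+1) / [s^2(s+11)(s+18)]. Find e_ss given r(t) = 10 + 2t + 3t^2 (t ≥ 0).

The open loop has two poles at the origin → type 2 system. Treating each term separately:
  • 10: tracked with zero error.
  • 2t: tracked with zero error.
  • 3t^2: e_ss = 6/K_a with K_a=5/66 → 79.2.
Total e_ss = 79.2.

79.2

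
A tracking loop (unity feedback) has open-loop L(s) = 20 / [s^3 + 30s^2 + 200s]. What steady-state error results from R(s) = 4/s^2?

The denominator has no term below 200s — 1 pole at s=0, type 1.
K_v = lim_{s→0} s·L(s) = 20 / 200 = 0.1.
e_ss = 4/K_v = 4/0.1 = 40.

40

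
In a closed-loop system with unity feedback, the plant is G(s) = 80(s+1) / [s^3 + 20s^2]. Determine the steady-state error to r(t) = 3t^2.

Lowest-order denominator term is 20s^2, so the open loop has 2 poles at the origin → type 2 system.
K_a = lim_{s→0} s^2·G(s) = 80·1 / 20 = 4.
r(t) = 3t^2 gives R(s) = 6/s^3.
e_ss = 6/K_a = 6/4 = 1.5.

1.5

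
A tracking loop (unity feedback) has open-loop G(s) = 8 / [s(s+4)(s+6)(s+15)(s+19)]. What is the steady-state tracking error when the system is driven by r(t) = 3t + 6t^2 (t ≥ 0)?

infinity

The open loop has one pole at the origin → type 1 system. Taking each input component in turn:
  • 3t: e_ss = 3/K_v with K_v=1/855 → 2565.
  • 6t^2: a type-1 system cannot track it, e_ss → ∞.
The unbounded component dominates.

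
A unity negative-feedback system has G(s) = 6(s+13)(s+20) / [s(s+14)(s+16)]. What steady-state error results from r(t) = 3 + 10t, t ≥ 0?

56/39

System type = 1 (one pole at s=0). By superposition:
  • 3: tracked with zero error.
  • 10t: e_ss = 10/K_v with K_v=195/28 → 56/39.
Total e_ss = 56/39.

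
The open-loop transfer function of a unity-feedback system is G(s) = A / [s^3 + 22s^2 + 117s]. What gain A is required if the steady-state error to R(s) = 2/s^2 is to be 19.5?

The denominator has no term below 117s — 1 pole at s=0, type 1.
K_v = lim_{s→0} s·G(s) = A / 117 = (1/117)·A.
e_ss = 2/K_v = 19.5 ⇒ K_v = 4/39 ⇒ A = (4/39)/(1/117) = 12.

12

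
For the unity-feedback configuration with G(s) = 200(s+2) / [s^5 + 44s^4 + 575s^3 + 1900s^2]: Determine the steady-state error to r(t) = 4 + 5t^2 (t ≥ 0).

47.5

Lowest-order denominator term is 1900s^2, so the open loop has 2 poles at the origin → type 2 system. By superposition:
  • 4: tracked with zero error.
  • 5t^2: e_ss = 10/K_a with K_a=4/19 → 47.5.
Total e_ss = 47.5.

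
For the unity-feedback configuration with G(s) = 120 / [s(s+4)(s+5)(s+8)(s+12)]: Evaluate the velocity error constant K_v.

0.0625

System type = 1 (one pole at s=0).
K_v = lim_{s→0} s·G(s) = 120 / (4·5·8·12) = 0.0625.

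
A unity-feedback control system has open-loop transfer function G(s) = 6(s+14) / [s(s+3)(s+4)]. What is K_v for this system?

7

System type = 1 (one pole at s=0).
K_v = lim_{s→0} s·G(s) = 6·14 / (3·4) = 7.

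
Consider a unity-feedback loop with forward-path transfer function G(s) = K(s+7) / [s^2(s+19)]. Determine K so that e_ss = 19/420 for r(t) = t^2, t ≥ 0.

System type = 2 (two poles at s=0).
K_a = lim_{s→0} s^2·G(s) = K·7 / (19) = (7/19)·K.
e_ss = 2/K_a = 19/420 ⇒ K_a = 840/19 ⇒ K = (840/19)/(7/19) = 120.

120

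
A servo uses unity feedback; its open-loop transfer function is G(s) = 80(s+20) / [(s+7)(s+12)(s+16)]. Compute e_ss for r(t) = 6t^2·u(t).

infinity

G(s) has no factors of s in the denominator, so the system is type 0.
For a type-0 system K_a = 0, so e_ss to a parabolic input is unbounded.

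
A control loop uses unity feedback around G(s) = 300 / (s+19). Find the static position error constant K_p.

300/19

The open loop has no poles at the origin → type 0 system.
K_p = lim_{s→0} G(s) = 300 / (19) = 300/19.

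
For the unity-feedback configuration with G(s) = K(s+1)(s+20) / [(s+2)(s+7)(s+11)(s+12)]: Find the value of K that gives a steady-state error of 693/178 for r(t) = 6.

G(s) has no factors of s in the denominator, so the system is type 0.
K_p = lim_{s→0} G(s) = K·1·20 / (2·7·11·12) = (5/462)·K.
e_ss = 6/(1 + K_p) = 693/178 ⇒ 1 + (5/462)·K = 356/231 ⇒ K = 50.

50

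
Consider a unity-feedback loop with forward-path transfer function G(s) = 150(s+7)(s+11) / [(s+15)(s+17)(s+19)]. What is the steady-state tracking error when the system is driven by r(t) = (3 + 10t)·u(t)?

The open loop has no poles at the origin → type 0 system. Taking each input component in turn:
  • 3: e_ss = 3/(1+K_p) with K_p=770/323 → 969/1093.
  • 10t: a type-0 system cannot track it, e_ss → ∞.
The unbounded component dominates.

infinity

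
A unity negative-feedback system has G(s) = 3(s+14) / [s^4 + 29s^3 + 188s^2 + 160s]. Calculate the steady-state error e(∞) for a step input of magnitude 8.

0

Factoring s from the denominator leaves a polynomial with constant term 160, so the system is type 1.
A type-1 system has K_p = ∞, so it tracks a step input with zero steady-state error.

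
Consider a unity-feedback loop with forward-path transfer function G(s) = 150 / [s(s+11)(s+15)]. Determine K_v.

System type = 1 (one pole at s=0).
K_v = lim_{s→0} s·G(s) = 150 / (11·15) = 10/11.

10/11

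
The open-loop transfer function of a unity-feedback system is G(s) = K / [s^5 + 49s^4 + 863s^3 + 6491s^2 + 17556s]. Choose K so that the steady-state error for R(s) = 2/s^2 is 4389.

The denominator has no term below 17556s — 1 pole at s=0, type 1.
K_v = lim_{s→0} s·G(s) = K / 17556 = (1/17556)·K.
e_ss = 2/K_v = 4389 ⇒ K_v = 2/4389 ⇒ K = (2/4389)/(1/17556) = 8.

8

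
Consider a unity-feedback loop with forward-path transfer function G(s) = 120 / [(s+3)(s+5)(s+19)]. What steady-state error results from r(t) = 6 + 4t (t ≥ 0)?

The open loop has no poles at the origin → type 0 system. By superposition:
  • 6: e_ss = 6/(1+K_p) with K_p=8/19 → 38/9.
  • 4t: a type-0 system cannot track it, e_ss → ∞.
The unbounded component dominates.

infinity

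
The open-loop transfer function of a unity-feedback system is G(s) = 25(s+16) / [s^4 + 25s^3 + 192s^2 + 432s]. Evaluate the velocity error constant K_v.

25/27

Lowest-order denominator term is 432s, so the open loop has 1 pole at the origin → type 1 system.
K_v = lim_{s→0} s·G(s) = 25·16 / 432 = 25/27.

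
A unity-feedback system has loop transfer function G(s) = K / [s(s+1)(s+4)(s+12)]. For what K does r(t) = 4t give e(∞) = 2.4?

80

G(s) has one factor of s in the denominator, so the system is type 1.
K_v = lim_{s→0} s·G(s) = K / (1·4·12) = (1/48)·K.
e_ss = 4/K_v = 2.4 ⇒ K_v = 5/3 ⇒ K = (5/3)/(1/48) = 80.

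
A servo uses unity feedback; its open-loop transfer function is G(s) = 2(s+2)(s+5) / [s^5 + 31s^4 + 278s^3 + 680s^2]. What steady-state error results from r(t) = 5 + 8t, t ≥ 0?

0

Factoring s^2 from the denominator leaves a polynomial with constant term 680, so the system is type 2. Treating each term separately:
  • 5: tracked with zero error.
  • 8t: tracked with zero error.
Total e_ss = 0.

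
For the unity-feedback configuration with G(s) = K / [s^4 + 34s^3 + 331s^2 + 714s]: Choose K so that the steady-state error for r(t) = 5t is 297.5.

12

Factoring s from the denominator leaves a polynomial with constant term 714, so the system is type 1.
K_v = lim_{s→0} s·G(s) = K / 714 = (1/714)·K.
e_ss = 5/K_v = 297.5 ⇒ K_v = 2/119 ⇒ K = (2/119)/(1/714) = 12.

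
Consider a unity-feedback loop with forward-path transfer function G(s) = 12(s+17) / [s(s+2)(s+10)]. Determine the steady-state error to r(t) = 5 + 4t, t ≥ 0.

G(s) has one factor of s in the denominator, so the system is type 1. By superposition:
  • 5: tracked with zero error.
  • 4t: e_ss = 4/K_v with K_v=10.2 → 20/51.
Total e_ss = 20/51.

20/51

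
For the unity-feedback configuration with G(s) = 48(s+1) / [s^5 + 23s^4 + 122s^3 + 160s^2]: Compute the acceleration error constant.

0.3

Factoring s^2 from the denominator leaves a polynomial with constant term 160, so the system is type 2.
K_a = lim_{s→0} s^2·G(s) = 48·1 / 160 = 0.3.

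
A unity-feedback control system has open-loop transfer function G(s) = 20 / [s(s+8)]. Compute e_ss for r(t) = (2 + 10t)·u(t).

G(s) has one factor of s in the denominator, so the system is type 1. Treating each term separately:
  • 2: tracked with zero error.
  • 10t: e_ss = 10/K_v with K_v=2.5 → 4.
Total e_ss = 4.

4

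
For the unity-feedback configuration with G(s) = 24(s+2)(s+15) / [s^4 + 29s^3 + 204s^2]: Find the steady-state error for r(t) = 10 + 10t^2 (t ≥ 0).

Lowest-order denominator term is 204s^2, so the open loop has 2 poles at the origin → type 2 system. By superposition:
  • 10: tracked with zero error.
  • 10t^2: e_ss = 20/K_a with K_a=60/17 → 17/3.
Total e_ss = 17/3.

17/3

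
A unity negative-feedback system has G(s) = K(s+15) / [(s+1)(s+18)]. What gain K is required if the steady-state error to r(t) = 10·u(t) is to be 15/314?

System type = 0 (no poles at s=0).
K_p = lim_{s→0} G(s) = K·15 / (1·18) = (5/6)·K.
e_ss = 10/(1 + K_p) = 15/314 ⇒ 1 + (5/6)·K = 628/3 ⇒ K = 250.

250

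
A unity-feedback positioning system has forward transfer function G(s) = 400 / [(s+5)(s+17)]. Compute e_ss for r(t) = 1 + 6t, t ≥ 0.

infinity

G(s) has no factors of s in the denominator, so the system is type 0. Taking each input component in turn:
  • 1: e_ss = 1/(1+K_p) with K_p=80/17 → 17/97.
  • 6t: a type-0 system cannot track it, e_ss → ∞.
The unbounded component dominates.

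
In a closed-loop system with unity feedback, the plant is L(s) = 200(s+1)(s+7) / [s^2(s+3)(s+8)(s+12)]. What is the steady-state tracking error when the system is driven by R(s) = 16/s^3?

576/175

Two free integrators in L(s): this is a type 2 system.
K_a = lim_{s→0} s^2·L(s) = 200·1·7 / (3·8·12) = 175/36.
r(t) = 8t^2 gives R(s) = 16/s^3.
e_ss = 16/K_a = 16/(175/36) = 576/175.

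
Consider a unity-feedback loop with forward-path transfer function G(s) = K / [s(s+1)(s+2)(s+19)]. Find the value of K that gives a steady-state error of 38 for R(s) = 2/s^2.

One free integrator in G(s): this is a type 1 system.
K_v = lim_{s→0} s·G(s) = K / (1·2·19) = (1/38)·K.
e_ss = 2/K_v = 38 ⇒ K_v = 1/19 ⇒ K = (1/19)/(1/38) = 2.

2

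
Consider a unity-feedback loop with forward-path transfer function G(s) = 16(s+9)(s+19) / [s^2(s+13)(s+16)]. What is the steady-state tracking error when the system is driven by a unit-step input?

0

Two free integrators in G(s): this is a type 2 system.
A type-2 system has K_p = ∞, so it tracks a step input with zero steady-state error.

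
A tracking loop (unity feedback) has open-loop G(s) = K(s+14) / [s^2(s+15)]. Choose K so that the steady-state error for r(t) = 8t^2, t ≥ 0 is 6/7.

20

The open loop has two poles at the origin → type 2 system.
K_a = lim_{s→0} s^2·G(s) = K·14 / (15) = (14/15)·K.
e_ss = 16/K_a = 6/7 ⇒ K_a = 56/3 ⇒ K = (56/3)/(14/15) = 20.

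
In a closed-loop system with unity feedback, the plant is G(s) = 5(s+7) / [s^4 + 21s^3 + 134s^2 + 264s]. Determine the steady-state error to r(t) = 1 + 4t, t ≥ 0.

Factoring s from the denominator leaves a polynomial with constant term 264, so the system is type 1. Taking each input component in turn:
  • 1: tracked with zero error.
  • 4t: e_ss = 4/K_v with K_v=35/264 → 1056/35.
Total e_ss = 1056/35.

1056/35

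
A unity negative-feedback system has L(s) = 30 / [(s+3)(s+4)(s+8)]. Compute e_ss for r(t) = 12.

No free integrators in L(s): this is a type 0 system.
K_p = lim_{s→0} L(s) = 30 / (3·4·8) = 0.3125.
e_ss = 12/(1 + K_p) = 12/1.3125 = 64/7.

64/7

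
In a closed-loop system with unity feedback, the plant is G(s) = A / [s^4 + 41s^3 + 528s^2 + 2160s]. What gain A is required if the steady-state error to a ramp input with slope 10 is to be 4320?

Factoring s from the denominator leaves a polynomial with constant term 2160, so the system is type 1.
K_v = lim_{s→0} s·G(s) = A / 2160 = (1/2160)·A.
e_ss = 10/K_v = 4320 ⇒ K_v = 1/432 ⇒ A = (1/432)/(1/2160) = 5.

5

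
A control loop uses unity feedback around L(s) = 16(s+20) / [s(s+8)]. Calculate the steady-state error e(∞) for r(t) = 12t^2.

One free integrator in L(s): this is a type 1 system.
K_a = lim_{s→0} s^2·L(s) = 0; the steady-state error to this parabolic input grows without bound.

infinity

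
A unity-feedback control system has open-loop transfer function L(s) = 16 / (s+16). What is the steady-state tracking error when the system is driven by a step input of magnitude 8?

No free integrators in L(s): this is a type 0 system.
K_p = lim_{s→0} L(s) = 16 / (16) = 1.
e_ss = 8/(1 + K_p) = 8/2 = 4.

4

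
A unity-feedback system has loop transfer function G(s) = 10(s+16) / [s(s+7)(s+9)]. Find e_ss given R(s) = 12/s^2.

G(s) has one factor of s in the denominator, so the system is type 1.
K_v = lim_{s→0} s·G(s) = 10·16 / (7·9) = 160/63.
e_ss = 12/K_v = 12/(160/63) = 4.725.

4.725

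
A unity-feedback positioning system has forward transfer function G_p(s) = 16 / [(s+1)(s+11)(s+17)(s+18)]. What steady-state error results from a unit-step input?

1683/1691

G_p(s) has no factors of s in the denominator, so the system is type 0.
K_p = lim_{s→0} G_p(s) = 16 / (1·11·17·18) = 8/1683.
e_ss = 1/(1 + K_p) = 1/(1691/1683) = 1683/1691.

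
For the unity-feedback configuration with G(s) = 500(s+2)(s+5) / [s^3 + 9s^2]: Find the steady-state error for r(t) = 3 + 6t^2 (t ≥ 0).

0.0216

The denominator has no term below 9s^2 — 2 poles at s=0, type 2. By superposition:
  • 3: tracked with zero error.
  • 6t^2: e_ss = 12/K_a with K_a=5000/9 → 0.0216.
Total e_ss = 0.0216.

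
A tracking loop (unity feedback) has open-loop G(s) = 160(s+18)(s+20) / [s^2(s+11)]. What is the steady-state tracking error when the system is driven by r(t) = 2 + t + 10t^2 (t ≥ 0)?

11/2880

System type = 2 (two poles at s=0). Taking each input component in turn:
  • 2: tracked with zero error.
  • t: tracked with zero error.
  • 10t^2: e_ss = 20/K_a with K_a=57600/11 → 11/2880.
Total e_ss = 11/2880.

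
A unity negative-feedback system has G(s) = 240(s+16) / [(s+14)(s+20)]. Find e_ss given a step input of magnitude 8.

The open loop has no poles at the origin → type 0 system.
K_p = lim_{s→0} G(s) = 240·16 / (14·20) = 96/7.
e_ss = 8/(1 + K_p) = 8/(103/7) = 56/103.

56/103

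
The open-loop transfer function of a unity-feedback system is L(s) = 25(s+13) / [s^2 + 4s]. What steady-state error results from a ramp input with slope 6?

The denominator has no term below 4s — 1 pole at s=0, type 1.
K_v = lim_{s→0} s·L(s) = 25·13 / 4 = 81.25.
e_ss = 6/K_v = 6/81.25 = 24/325.

24/325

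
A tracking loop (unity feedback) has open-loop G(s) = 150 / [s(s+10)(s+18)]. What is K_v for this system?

One free integrator in G(s): this is a type 1 system.
K_v = lim_{s→0} s·G(s) = 150 / (10·18) = 5/6.

5/6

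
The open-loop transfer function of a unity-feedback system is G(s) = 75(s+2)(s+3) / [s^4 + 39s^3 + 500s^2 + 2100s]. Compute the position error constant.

K_p = lim_{s→0} G(s); with 1 pole at the origin the limit diverges, so K_p = ∞.

infinity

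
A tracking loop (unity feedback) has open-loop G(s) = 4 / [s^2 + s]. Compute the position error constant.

infinity

K_p = lim_{s→0} G(s); with 1 pole at the origin the limit diverges, so K_p = ∞.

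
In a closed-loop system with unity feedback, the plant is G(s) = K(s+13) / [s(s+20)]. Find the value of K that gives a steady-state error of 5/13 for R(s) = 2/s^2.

8

One free integrator in G(s): this is a type 1 system.
K_v = lim_{s→0} s·G(s) = K·13 / (20) = 0.65·K.
e_ss = 2/K_v = 5/13 ⇒ K_v = 5.2 ⇒ K = 5.2/0.65 = 8.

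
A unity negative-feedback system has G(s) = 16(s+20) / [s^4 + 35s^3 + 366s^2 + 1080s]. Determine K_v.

8/27

Lowest-order denominator term is 1080s, so the open loop has 1 pole at the origin → type 1 system.
K_v = lim_{s→0} s·G(s) = 16·20 / 1080 = 8/27.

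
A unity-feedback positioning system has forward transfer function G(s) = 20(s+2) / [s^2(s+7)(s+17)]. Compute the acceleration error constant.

40/119

G(s) has two factors of s in the denominator, so the system is type 2.
K_a = lim_{s→0} s^2·G(s) = 20·2 / (7·17) = 40/119.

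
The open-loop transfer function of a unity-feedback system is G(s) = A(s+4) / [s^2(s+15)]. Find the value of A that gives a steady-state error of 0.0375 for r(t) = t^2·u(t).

200

System type = 2 (two poles at s=0).
K_a = lim_{s→0} s^2·G(s) = A·4 / (15) = (4/15)·A.
e_ss = 2/K_a = 0.0375 ⇒ K_a = 160/3 ⇒ A = (160/3)/(4/15) = 200.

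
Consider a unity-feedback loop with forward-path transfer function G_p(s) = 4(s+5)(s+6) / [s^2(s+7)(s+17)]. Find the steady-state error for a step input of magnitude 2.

0

G_p(s) has two factors of s in the denominator, so the system is type 2.
K_p = ∞ for a type-2 system; e_ss to a step is zero.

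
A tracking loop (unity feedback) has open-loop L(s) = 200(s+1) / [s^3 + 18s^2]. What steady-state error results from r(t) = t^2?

Factoring s^2 from the denominator leaves a polynomial with constant term 18, so the system is type 2.
K_a = lim_{s→0} s^2·L(s) = 200·1 / 18 = 100/9.
r(t) = t^2 gives R(s) = 2/s^3.
e_ss = 2/K_a = 2/(100/9) = 0.18.

0.18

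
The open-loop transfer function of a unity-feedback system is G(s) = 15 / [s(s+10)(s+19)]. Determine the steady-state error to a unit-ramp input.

38/3

The open loop has one pole at the origin → type 1 system.
K_v = lim_{s→0} s·G(s) = 15 / (10·19) = 3/38.
e_ss = 1/K_v = 1/(3/38) = 38/3.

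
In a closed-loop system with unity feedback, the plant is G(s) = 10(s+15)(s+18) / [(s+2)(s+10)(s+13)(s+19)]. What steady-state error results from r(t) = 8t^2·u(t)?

No free integrators in G(s): this is a type 0 system.
K_a = lim_{s→0} s^2·G(s) = 0; the steady-state error to this parabolic input grows without bound.

infinity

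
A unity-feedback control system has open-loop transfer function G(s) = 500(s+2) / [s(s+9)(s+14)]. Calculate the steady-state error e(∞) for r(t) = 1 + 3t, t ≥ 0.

0.378

One free integrator in G(s): this is a type 1 system. Taking each input component in turn:
  • 1: tracked with zero error.
  • 3t: e_ss = 3/K_v with K_v=500/63 → 0.378.
Total e_ss = 0.378.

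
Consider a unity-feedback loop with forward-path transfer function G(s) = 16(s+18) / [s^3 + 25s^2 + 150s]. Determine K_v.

1.92

Lowest-order denominator term is 150s, so the open loop has 1 pole at the origin → type 1 system.
K_v = lim_{s→0} s·G(s) = 16·18 / 150 = 1.92.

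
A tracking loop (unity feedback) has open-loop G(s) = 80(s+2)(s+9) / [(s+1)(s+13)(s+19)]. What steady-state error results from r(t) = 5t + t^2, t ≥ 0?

infinity

No free integrators in G(s): this is a type 0 system. Treating each term separately:
  • 5t: a type-0 system cannot track it, e_ss → ∞.
  • t^2: a type-0 system cannot track it, e_ss → ∞.
The unbounded component dominates.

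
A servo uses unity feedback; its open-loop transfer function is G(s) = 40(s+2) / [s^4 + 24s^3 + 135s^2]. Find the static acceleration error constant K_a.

The denominator has no term below 135s^2 — 2 poles at s=0, type 2.
K_a = lim_{s→0} s^2·G(s) = 40·2 / 135 = 16/27.

16/27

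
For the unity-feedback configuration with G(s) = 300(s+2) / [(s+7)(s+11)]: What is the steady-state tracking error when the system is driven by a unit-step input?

G(s) has no factors of s in the denominator, so the system is type 0.
K_p = lim_{s→0} G(s) = 300·2 / (7·11) = 600/77.
e_ss = 1/(1 + K_p) = 1/(677/77) = 77/677.

77/677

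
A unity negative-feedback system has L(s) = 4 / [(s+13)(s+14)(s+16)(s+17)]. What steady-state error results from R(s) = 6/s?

74256/12377

The open loop has no poles at the origin → type 0 system.
K_p = lim_{s→0} L(s) = 4 / (13·14·16·17) = 1/12376.
e_ss = 6/(1 + K_p) = 6/(12377/12376) = 74256/12377.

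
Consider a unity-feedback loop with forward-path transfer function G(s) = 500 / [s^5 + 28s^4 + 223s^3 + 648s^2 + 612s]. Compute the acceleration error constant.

0

Factoring s from the denominator leaves a polynomial with constant term 612, so the system is type 1.
K_a = lim_{s→0} s^2·G(s) = 0 (the extra factor of s kills the finite limit).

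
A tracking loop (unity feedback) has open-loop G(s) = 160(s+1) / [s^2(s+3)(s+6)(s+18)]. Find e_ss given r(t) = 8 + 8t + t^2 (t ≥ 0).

4.05

The open loop has two poles at the origin → type 2 system. Treating each term separately:
  • 8: tracked with zero error.
  • 8t: tracked with zero error.
  • t^2: e_ss = 2/K_a with K_a=40/81 → 4.05.
Total e_ss = 4.05.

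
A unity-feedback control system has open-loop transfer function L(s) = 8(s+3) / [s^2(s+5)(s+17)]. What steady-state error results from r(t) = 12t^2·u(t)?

The open loop has two poles at the origin → type 2 system.
K_a = lim_{s→0} s^2·L(s) = 8·3 / (5·17) = 24/85.
r(t) = 12t^2 gives R(s) = 24/s^3.
e_ss = 24/K_a = 24/(24/85) = 85.

85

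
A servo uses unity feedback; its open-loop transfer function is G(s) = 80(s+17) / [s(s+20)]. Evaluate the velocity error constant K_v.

One free integrator in G(s): this is a type 1 system.
K_v = lim_{s→0} s·G(s) = 80·17 / (20) = 68.

68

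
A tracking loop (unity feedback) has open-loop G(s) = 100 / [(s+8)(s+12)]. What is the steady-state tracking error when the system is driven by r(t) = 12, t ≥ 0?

No free integrators in G(s): this is a type 0 system.
K_p = lim_{s→0} G(s) = 100 / (8·12) = 25/24.
e_ss = 12/(1 + K_p) = 12/(49/24) = 288/49.

288/49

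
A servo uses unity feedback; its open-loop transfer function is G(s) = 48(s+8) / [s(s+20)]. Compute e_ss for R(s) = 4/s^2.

One free integrator in G(s): this is a type 1 system.
K_v = lim_{s→0} s·G(s) = 48·8 / (20) = 19.2.
e_ss = 4/K_v = 4/19.2 = 5/24.

5/24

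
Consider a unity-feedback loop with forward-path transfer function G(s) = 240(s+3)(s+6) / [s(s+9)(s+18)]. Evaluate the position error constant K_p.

infinity

K_p = lim_{s→0} G(s); with 1 pole at the origin the limit diverges, so K_p = ∞.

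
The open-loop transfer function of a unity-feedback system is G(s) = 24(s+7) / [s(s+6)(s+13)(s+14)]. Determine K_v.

2/13

System type = 1 (one pole at s=0).
K_v = lim_{s→0} s·G(s) = 24·7 / (6·13·14) = 2/13.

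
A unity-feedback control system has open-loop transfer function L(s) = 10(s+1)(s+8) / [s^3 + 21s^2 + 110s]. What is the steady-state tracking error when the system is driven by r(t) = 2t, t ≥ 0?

Lowest-order denominator term is 110s, so the open loop has 1 pole at the origin → type 1 system.
K_v = lim_{s→0} s·L(s) = 10·1·8 / 110 = 8/11.
e_ss = 2/K_v = 2/(8/11) = 2.75.

2.75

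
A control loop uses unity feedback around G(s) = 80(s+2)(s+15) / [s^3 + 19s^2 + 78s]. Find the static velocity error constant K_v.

Lowest-order denominator term is 78s, so the open loop has 1 pole at the origin → type 1 system.
K_v = lim_{s→0} s·G(s) = 80·2·15 / 78 = 400/13.

400/13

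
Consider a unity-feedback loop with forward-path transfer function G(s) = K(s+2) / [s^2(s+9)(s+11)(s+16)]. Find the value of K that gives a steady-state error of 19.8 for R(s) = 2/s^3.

80

Two free integrators in G(s): this is a type 2 system.
K_a = lim_{s→0} s^2·G(s) = K·2 / (9·11·16) = (1/792)·K.
e_ss = 2/K_a = 19.8 ⇒ K_a = 10/99 ⇒ K = (10/99)/(1/792) = 80.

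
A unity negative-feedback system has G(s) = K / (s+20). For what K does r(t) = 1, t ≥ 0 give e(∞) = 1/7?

The open loop has no poles at the origin → type 0 system.
K_p = lim_{s→0} G(s) = K / (20) = 0.05·K.
e_ss = 1/(1 + K_p) = 1/7 ⇒ 1 + 0.05·K = 7 ⇒ K = 120.

120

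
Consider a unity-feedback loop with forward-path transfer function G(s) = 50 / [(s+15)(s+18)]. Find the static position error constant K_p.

No free integrators in G(s): this is a type 0 system.
K_p = lim_{s→0} G(s) = 50 / (15·18) = 5/27.

5/27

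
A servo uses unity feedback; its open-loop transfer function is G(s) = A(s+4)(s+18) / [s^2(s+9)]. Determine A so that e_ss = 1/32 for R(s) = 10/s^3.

G(s) has two factors of s in the denominator, so the system is type 2.
K_a = lim_{s→0} s^2·G(s) = A·4·18 / (9) = 8·A.
e_ss = 10/K_a = 1/32 ⇒ K_a = 320 ⇒ A = 320/8 = 40.

40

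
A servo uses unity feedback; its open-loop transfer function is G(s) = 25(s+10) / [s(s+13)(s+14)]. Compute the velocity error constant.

G(s) has one factor of s in the denominator, so the system is type 1.
K_v = lim_{s→0} s·G(s) = 25·10 / (13·14) = 125/91.

125/91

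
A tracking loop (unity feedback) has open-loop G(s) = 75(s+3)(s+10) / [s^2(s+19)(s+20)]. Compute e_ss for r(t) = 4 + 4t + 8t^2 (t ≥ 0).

G(s) has two factors of s in the denominator, so the system is type 2. By superposition:
  • 4: tracked with zero error.
  • 4t: tracked with zero error.
  • 8t^2: e_ss = 16/K_a with K_a=225/38 → 608/225.
Total e_ss = 608/225.

608/225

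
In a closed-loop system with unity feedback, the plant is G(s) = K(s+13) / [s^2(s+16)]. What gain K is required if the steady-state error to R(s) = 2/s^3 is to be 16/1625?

System type = 2 (two poles at s=0).
K_a = lim_{s→0} s^2·G(s) = K·13 / (16) = 0.8125·K.
e_ss = 2/K_a = 16/1625 ⇒ K_a = 203.125 ⇒ K = 203.125/0.8125 = 250.

250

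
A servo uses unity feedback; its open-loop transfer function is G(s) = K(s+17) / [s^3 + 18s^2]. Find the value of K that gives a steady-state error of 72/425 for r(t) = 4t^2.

50

The denominator has no term below 18s^2 — 2 poles at s=0, type 2.
K_a = lim_{s→0} s^2·G(s) = K·17 / 18 = (17/18)·K.
e_ss = 8/K_a = 72/425 ⇒ K_a = 425/9 ⇒ K = (425/9)/(17/18) = 50.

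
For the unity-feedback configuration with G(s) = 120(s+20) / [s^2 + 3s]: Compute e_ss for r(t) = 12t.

Lowest-order denominator term is 3s, so the open loop has 1 pole at the origin → type 1 system.
K_v = lim_{s→0} s·G(s) = 120·20 / 3 = 800.
e_ss = 12/K_v = 12/800 = 0.015.

0.015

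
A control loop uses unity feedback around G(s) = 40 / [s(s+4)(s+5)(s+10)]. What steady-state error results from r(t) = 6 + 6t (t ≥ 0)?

30

System type = 1 (one pole at s=0). By superposition:
  • 6: tracked with zero error.
  • 6t: e_ss = 6/K_v with K_v=0.2 → 30.
Total e_ss = 30.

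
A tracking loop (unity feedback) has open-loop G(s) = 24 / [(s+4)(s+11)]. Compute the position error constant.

6/11

G(s) has no factors of s in the denominator, so the system is type 0.
K_p = lim_{s→0} G(s) = 24 / (4·11) = 6/11.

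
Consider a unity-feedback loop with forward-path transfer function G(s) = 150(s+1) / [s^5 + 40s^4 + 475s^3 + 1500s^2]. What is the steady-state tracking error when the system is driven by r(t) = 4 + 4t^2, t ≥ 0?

The denominator has no term below 1500s^2 — 2 poles at s=0, type 2. Taking each input component in turn:
  • 4: tracked with zero error.
  • 4t^2: e_ss = 8/K_a with K_a=0.1 → 80.
Total e_ss = 80.

80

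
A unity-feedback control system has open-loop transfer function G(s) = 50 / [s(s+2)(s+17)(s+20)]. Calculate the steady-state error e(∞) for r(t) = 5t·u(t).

68

One free integrator in G(s): this is a type 1 system.
K_v = lim_{s→0} s·G(s) = 50 / (2·17·20) = 5/68.
e_ss = 5/K_v = 5/(5/68) = 68.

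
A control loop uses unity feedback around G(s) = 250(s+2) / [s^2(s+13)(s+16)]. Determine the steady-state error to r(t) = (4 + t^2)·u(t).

0.832

System type = 2 (two poles at s=0). Treating each term separately:
  • 4: tracked with zero error.
  • t^2: e_ss = 2/K_a with K_a=125/52 → 0.832.
Total e_ss = 0.832.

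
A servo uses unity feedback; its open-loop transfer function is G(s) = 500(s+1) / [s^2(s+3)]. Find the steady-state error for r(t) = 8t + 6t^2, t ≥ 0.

Two free integrators in G(s): this is a type 2 system. By superposition:
  • 8t: tracked with zero error.
  • 6t^2: e_ss = 12/K_a with K_a=500/3 → 0.072.
Total e_ss = 0.072.

0.072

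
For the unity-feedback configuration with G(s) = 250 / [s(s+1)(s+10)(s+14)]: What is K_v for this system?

System type = 1 (one pole at s=0).
K_v = lim_{s→0} s·G(s) = 250 / (1·10·14) = 25/14.

25/14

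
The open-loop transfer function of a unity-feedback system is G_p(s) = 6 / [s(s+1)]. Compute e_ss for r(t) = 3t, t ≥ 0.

0.5

One free integrator in G_p(s): this is a type 1 system.
K_v = lim_{s→0} s·G_p(s) = 6 / (1) = 6.
e_ss = 3/K_v = 3/6 = 0.5.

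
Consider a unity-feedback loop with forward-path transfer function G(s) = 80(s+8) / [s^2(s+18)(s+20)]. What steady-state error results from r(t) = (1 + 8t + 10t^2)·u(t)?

11.25

System type = 2 (two poles at s=0). Taking each input component in turn:
  • 1: tracked with zero error.
  • 8t: tracked with zero error.
  • 10t^2: e_ss = 20/K_a with K_a=16/9 → 11.25.
Total e_ss = 11.25.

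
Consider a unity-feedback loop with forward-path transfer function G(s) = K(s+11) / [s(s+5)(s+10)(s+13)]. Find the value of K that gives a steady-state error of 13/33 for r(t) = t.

The open loop has one pole at the origin → type 1 system.
K_v = lim_{s→0} s·G(s) = K·11 / (5·10·13) = (11/650)·K.
e_ss = 1/K_v = 13/33 ⇒ K_v = 33/13 ⇒ K = (33/13)/(11/650) = 150.

150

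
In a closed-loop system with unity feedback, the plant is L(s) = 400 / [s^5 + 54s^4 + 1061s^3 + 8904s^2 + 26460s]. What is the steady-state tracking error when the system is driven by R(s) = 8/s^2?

Lowest-order denominator term is 26460s, so the open loop has 1 pole at the origin → type 1 system.
K_v = lim_{s→0} s·L(s) = 400 / 26460 = 20/1323.
e_ss = 8/K_v = 8/(20/1323) = 529.2.

529.2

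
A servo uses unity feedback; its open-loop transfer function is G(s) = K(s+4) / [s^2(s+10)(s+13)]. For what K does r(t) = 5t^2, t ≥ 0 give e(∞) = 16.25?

20

G(s) has two factors of s in the denominator, so the system is type 2.
K_a = lim_{s→0} s^2·G(s) = K·4 / (10·13) = (2/65)·K.
e_ss = 10/K_a = 16.25 ⇒ K_a = 8/13 ⇒ K = (8/13)/(2/65) = 20.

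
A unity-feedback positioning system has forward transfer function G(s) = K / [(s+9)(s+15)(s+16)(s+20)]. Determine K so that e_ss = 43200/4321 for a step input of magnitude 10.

10

System type = 0 (no poles at s=0).
K_p = lim_{s→0} G(s) = K / (9·15·16·20) = (1/43200)·K.
e_ss = 10/(1 + K_p) = 43200/4321 ⇒ 1 + (1/43200)·K = 4321/4320 ⇒ K = 10.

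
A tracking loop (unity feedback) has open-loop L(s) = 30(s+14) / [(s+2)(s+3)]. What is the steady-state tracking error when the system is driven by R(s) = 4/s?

The open loop has no poles at the origin → type 0 system.
K_p = lim_{s→0} L(s) = 30·14 / (2·3) = 70.
e_ss = 4/(1 + K_p) = 4/71.

4/71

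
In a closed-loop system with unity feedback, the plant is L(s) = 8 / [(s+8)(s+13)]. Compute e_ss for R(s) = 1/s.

13/14

L(s) has no factors of s in the denominator, so the system is type 0.
K_p = lim_{s→0} L(s) = 8 / (8·13) = 1/13.
e_ss = 1/(1 + K_p) = 1/(14/13) = 13/14.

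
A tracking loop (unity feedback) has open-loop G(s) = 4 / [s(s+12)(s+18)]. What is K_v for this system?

1/54

The open loop has one pole at the origin → type 1 system.
K_v = lim_{s→0} s·G(s) = 4 / (12·18) = 1/54.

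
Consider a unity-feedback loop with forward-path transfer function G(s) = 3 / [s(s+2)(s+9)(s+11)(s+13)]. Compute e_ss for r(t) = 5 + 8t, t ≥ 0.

6864

The open loop has one pole at the origin → type 1 system. By superposition:
  • 5: tracked with zero error.
  • 8t: e_ss = 8/K_v with K_v=1/858 → 6864.
Total e_ss = 6864.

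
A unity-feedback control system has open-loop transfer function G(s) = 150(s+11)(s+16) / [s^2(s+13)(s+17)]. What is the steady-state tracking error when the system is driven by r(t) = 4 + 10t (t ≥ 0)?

System type = 2 (two poles at s=0). Treating each term separately:
  • 4: tracked with zero error.
  • 10t: tracked with zero error.
Total e_ss = 0.

0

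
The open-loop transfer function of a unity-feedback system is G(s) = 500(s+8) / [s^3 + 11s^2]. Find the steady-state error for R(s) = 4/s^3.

The denominator has no term below 11s^2 — 2 poles at s=0, type 2.
K_a = lim_{s→0} s^2·G(s) = 500·8 / 11 = 4000/11.
r(t) = 2t^2 gives R(s) = 4/s^3.
e_ss = 4/K_a = 4/(4000/11) = 0.011.

0.011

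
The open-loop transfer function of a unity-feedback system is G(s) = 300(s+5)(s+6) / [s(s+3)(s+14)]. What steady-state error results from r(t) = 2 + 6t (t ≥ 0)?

0.028

The open loop has one pole at the origin → type 1 system. Taking each input component in turn:
  • 2: tracked with zero error.
  • 6t: e_ss = 6/K_v with K_v=1500/7 → 0.028.
Total e_ss = 0.028.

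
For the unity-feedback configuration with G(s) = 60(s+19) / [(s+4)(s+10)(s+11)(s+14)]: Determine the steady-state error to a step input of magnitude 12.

3696/365

System type = 0 (no poles at s=0).
K_p = lim_{s→0} G(s) = 60·19 / (4·10·11·14) = 57/308.
e_ss = 12/(1 + K_p) = 12/(365/308) = 3696/365.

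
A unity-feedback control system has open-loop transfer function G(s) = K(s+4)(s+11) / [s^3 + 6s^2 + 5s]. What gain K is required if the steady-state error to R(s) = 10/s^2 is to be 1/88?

Lowest-order denominator term is 5s, so the open loop has 1 pole at the origin → type 1 system.
K_v = lim_{s→0} s·G(s) = K·4·11 / 5 = 8.8·K.
e_ss = 10/K_v = 1/88 ⇒ K_v = 880 ⇒ K = 880/8.8 = 100.

100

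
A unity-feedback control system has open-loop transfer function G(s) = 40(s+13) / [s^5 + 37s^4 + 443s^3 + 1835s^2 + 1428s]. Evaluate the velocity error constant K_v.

Factoring s from the denominator leaves a polynomial with constant term 1428, so the system is type 1.
K_v = lim_{s→0} s·G(s) = 40·13 / 1428 = 130/357.

130/357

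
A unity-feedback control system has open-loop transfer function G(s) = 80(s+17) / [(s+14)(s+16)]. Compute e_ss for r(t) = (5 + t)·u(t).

infinity

G(s) has no factors of s in the denominator, so the system is type 0. By superposition:
  • 5: e_ss = 5/(1+K_p) with K_p=85/14 → 70/99.
  • t: a type-0 system cannot track it, e_ss → ∞.
The unbounded component dominates.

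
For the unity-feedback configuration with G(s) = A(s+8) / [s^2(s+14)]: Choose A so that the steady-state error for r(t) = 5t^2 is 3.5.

5

The open loop has two poles at the origin → type 2 system.
K_a = lim_{s→0} s^2·G(s) = A·8 / (14) = (4/7)·A.
e_ss = 10/K_a = 3.5 ⇒ K_a = 20/7 ⇒ A = (20/7)/(4/7) = 5.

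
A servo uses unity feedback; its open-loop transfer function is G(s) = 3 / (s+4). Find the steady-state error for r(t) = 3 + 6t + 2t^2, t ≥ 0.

infinity

No free integrators in G(s): this is a type 0 system. Treating each term separately:
  • 3: e_ss = 3/(1+K_p) with K_p=0.75 → 12/7.
  • 6t: a type-0 system cannot track it, e_ss → ∞.
  • 2t^2: a type-0 system cannot track it, e_ss → ∞.
The unbounded component dominates.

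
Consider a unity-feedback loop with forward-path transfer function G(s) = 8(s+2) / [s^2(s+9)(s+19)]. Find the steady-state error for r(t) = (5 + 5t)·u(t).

0

The open loop has two poles at the origin → type 2 system. Treating each term separately:
  • 5: tracked with zero error.
  • 5t: tracked with zero error.
Total e_ss = 0.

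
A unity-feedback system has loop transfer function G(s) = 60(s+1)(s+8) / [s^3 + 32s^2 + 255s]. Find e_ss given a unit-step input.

0

Lowest-order denominator term is 255s, so the open loop has 1 pole at the origin → type 1 system.
A type-1 system has K_p = ∞, so it tracks a step input with zero steady-state error.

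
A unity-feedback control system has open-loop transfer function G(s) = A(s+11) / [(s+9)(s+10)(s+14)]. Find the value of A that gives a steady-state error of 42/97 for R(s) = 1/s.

The open loop has no poles at the origin → type 0 system.
K_p = lim_{s→0} G(s) = A·11 / (9·10·14) = (11/1260)·A.
e_ss = 1/(1 + K_p) = 42/97 ⇒ 1 + (11/1260)·A = 97/42 ⇒ A = 150.

150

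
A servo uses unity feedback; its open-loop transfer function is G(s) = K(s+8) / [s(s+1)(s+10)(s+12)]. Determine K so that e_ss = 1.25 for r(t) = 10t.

One free integrator in G(s): this is a type 1 system.
K_v = lim_{s→0} s·G(s) = K·8 / (1·10·12) = (1/15)·K.
e_ss = 10/K_v = 1.25 ⇒ K_v = 8 ⇒ K = 8/(1/15) = 120.

120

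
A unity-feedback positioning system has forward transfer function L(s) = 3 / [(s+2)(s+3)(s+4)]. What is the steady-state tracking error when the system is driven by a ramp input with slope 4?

L(s) has no factors of s in the denominator, so the system is type 0.
K_v = lim_{s→0} s·L(s) = 0; the steady-state error to this ramp input grows without bound.

infinity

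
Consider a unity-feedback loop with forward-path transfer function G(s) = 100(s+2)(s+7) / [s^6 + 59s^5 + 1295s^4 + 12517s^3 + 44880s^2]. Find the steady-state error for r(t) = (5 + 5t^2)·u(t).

2244/7

Lowest-order denominator term is 44880s^2, so the open loop has 2 poles at the origin → type 2 system. By superposition:
  • 5: tracked with zero error.
  • 5t^2: e_ss = 10/K_a with K_a=35/1122 → 2244/7.
Total e_ss = 2244/7.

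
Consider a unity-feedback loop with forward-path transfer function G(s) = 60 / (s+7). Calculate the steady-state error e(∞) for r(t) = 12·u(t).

System type = 0 (no poles at s=0).
K_p = lim_{s→0} G(s) = 60 / (7) = 60/7.
e_ss = 12/(1 + K_p) = 12/(67/7) = 84/67.

84/67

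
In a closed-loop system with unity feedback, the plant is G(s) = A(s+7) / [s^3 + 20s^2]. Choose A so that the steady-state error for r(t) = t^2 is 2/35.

Factoring s^2 from the denominator leaves a polynomial with constant term 20, so the system is type 2.
K_a = lim_{s→0} s^2·G(s) = A·7 / 20 = 0.35·A.
e_ss = 2/K_a = 2/35 ⇒ K_a = 35 ⇒ A = 35/0.35 = 100.

100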